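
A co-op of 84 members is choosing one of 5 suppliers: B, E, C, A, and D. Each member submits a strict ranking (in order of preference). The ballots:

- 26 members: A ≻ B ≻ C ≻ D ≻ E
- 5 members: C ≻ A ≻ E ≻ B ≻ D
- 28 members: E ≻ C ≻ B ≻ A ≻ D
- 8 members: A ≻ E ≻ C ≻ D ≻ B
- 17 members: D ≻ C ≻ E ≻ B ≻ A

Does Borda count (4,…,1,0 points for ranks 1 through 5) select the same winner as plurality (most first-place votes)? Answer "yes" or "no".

no

Borda — scores: B 156, E 180, C 223, A 179, D 102. Winner: C.
Plurality — first-place votes: B 0, E 28, C 5, A 34, D 17. Winner: A.
The two methods disagree.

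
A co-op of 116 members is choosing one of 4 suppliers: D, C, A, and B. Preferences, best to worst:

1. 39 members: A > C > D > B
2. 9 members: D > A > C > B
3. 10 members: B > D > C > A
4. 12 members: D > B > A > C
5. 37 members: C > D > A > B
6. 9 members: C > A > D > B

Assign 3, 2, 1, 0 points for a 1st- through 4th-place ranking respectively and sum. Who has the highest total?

C

D: 39·1 + 9·3 + 10·2 + 12·3 + 37·2 + 9·1 = 205
C: 39·2 + 9·1 + 10·1 + 12·0 + 37·3 + 9·3 = 235
A: 39·3 + 9·2 + 10·0 + 12·1 + 37·1 + 9·2 = 202
B: 39·0 + 9·0 + 10·3 + 12·2 + 37·0 + 9·0 = 54
C has the highest Borda score (235).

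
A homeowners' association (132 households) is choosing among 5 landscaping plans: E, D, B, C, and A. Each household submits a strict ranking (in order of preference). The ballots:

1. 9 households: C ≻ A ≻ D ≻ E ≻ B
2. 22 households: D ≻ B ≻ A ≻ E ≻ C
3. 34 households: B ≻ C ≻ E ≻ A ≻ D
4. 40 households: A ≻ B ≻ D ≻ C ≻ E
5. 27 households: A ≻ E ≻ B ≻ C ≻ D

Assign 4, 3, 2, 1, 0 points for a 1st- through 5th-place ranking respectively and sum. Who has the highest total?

B

E: 9·1 + 22·1 + 34·2 + 40·0 + 27·3 = 180
D: 9·2 + 22·4 + 34·0 + 40·2 + 27·0 = 186
B: 9·0 + 22·3 + 34·4 + 40·3 + 27·2 = 376
C: 9·4 + 22·0 + 34·3 + 40·1 + 27·1 = 205
A: 9·3 + 22·2 + 34·1 + 40·4 + 27·4 = 373
B has the highest Borda score (376).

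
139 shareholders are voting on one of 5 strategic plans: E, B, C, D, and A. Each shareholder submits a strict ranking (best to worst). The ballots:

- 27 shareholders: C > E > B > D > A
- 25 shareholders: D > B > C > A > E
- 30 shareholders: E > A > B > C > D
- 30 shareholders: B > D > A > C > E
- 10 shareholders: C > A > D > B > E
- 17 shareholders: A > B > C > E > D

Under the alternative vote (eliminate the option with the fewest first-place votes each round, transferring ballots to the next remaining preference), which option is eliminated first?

Round 1: E 30, B 30, C 37, D 25, A 17. Eliminate A.

A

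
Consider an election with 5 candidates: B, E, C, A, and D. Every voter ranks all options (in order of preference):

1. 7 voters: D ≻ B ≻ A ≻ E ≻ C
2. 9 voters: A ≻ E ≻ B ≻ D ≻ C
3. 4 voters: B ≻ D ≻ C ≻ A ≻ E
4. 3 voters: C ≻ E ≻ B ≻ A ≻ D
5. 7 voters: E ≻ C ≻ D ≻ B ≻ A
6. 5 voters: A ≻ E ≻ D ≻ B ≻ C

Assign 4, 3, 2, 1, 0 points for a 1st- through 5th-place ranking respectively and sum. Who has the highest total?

E

B: 7·3 + 9·2 + 4·4 + 3·2 + 7·1 + 5·1 = 73
E: 7·1 + 9·3 + 4·0 + 3·3 + 7·4 + 5·3 = 86
C: 7·0 + 9·0 + 4·2 + 3·4 + 7·3 + 5·0 = 41
A: 7·2 + 9·4 + 4·1 + 3·1 + 7·0 + 5·4 = 77
D: 7·4 + 9·1 + 4·3 + 3·0 + 7·2 + 5·2 = 73
E has the highest Borda score (86).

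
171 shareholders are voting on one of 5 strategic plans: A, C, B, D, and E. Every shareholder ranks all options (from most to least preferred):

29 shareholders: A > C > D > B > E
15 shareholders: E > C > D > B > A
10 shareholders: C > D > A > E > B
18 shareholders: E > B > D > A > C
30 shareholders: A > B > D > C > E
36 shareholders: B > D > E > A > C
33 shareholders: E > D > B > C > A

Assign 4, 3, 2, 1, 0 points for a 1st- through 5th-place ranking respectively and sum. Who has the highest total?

D

A: 29·4 + 15·0 + 10·2 + 18·1 + 30·4 + 36·1 + 33·0 = 310
C: 29·3 + 15·3 + 10·4 + 18·0 + 30·1 + 36·0 + 33·1 = 235
B: 29·1 + 15·1 + 10·0 + 18·3 + 30·3 + 36·4 + 33·2 = 398
D: 29·2 + 15·2 + 10·3 + 18·2 + 30·2 + 36·3 + 33·3 = 421
E: 29·0 + 15·4 + 10·1 + 18·4 + 30·0 + 36·2 + 33·4 = 346
D has the highest Borda score (421).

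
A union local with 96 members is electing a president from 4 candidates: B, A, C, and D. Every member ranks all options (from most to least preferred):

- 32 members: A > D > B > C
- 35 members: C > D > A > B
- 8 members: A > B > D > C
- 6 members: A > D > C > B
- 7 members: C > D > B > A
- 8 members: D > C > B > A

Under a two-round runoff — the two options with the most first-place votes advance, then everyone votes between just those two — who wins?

Round 1 first-place votes: B 0, A 46, C 42, D 8.
A and C advance.
Runoff: A is preferred to C by 46 voters; C by 50.
C wins the runoff.

C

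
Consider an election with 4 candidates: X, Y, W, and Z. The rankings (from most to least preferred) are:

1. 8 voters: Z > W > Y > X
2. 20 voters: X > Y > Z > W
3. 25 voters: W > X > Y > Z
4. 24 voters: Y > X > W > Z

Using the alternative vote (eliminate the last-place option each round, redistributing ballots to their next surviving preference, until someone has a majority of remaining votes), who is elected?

Round 1: X 20, Y 24, W 25, Z 8. Eliminate Z.
Round 2: X 20, Y 24, W 33. Eliminate X.
Round 3: Y 44, W 33. Y has a majority.

Y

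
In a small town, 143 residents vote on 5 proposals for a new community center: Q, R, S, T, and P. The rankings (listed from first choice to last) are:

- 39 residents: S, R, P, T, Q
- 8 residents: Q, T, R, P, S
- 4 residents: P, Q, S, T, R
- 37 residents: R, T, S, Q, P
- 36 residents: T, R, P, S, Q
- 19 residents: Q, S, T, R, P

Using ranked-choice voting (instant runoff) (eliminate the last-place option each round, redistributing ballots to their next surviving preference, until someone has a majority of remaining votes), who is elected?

T

Round 1: Q 27, R 37, S 39, T 36, P 4. Eliminate P.
Round 2: Q 31, R 37, S 39, T 36. Eliminate Q.
Round 3: R 37, S 62, T 44. Eliminate R.
Round 4: S 62, T 81. T has a majority.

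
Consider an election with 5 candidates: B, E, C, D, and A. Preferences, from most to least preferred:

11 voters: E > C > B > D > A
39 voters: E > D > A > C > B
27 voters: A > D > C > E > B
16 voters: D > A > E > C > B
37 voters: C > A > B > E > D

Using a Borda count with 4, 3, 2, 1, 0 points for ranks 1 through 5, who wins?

B: 11·2 + 39·0 + 27·0 + 16·0 + 37·2 = 96
E: 11·4 + 39·4 + 27·1 + 16·2 + 37·1 = 296
C: 11·3 + 39·1 + 27·2 + 16·1 + 37·4 = 290
D: 11·1 + 39·3 + 27·3 + 16·4 + 37·0 = 273
A: 11·0 + 39·2 + 27·4 + 16·3 + 37·3 = 345
A has the highest Borda score (345).

A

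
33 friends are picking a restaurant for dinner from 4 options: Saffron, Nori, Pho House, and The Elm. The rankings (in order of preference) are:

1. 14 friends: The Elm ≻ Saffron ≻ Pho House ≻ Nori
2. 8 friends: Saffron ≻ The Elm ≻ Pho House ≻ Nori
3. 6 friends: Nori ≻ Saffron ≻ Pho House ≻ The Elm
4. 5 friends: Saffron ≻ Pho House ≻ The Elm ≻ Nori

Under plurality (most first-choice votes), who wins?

The Elm

First-place votes: Saffron 13, Nori 6, Pho House 0, The Elm 14.
The Elm has the most first-place votes.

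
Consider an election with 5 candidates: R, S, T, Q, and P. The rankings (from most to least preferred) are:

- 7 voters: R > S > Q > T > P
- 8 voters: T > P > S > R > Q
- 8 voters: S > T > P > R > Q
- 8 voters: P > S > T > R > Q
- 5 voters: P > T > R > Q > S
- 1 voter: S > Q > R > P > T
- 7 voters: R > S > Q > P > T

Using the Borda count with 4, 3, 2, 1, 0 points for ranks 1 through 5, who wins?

S

R: 7·4 + 8·1 + 8·1 + 8·1 + 5·2 + 1·2 + 7·4 = 92
S: 7·3 + 8·2 + 8·4 + 8·3 + 5·0 + 1·4 + 7·3 = 118
T: 7·1 + 8·4 + 8·3 + 8·2 + 5·3 + 1·0 + 7·0 = 94
Q: 7·2 + 8·0 + 8·0 + 8·0 + 5·1 + 1·3 + 7·2 = 36
P: 7·0 + 8·3 + 8·2 + 8·4 + 5·4 + 1·1 + 7·1 = 100
S has the highest Borda score (118).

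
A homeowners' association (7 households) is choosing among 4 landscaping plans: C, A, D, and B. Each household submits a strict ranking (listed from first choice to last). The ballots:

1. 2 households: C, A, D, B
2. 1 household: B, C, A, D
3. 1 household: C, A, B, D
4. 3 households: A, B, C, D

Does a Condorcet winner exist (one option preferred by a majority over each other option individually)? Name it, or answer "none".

none

Checking pairwise contests:
B beats C 4–3.
C beats A 4–3.
C beats D 7–0.
A beats B 6–1.
Every option loses at least one head-to-head, so there is no Condorcet winner.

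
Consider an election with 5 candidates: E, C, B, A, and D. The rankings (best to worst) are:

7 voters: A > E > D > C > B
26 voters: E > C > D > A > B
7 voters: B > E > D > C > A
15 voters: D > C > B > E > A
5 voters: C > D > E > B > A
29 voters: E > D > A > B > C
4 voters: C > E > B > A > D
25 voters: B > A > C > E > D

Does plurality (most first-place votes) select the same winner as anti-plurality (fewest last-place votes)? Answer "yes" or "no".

yes

Plurality — first-place votes: E 55, C 9, B 32, A 7, D 15. Winner: E.
Anti-plurality — last-place votes: E 0, C 29, B 33, A 27, D 29. Winner: E.
The two methods agree.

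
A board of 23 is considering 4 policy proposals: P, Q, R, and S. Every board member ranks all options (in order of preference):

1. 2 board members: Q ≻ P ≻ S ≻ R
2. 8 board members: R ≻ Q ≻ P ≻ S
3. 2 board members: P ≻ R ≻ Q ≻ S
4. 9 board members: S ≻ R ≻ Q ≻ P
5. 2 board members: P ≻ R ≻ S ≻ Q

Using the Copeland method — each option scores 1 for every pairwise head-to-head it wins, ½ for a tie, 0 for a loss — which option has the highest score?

R

P: beats S; loses to Q and R → score 1.
Q: beats P and S; loses to R → score 2.
R: beats P, Q, and S → score 3.
S: loses to P, Q, and R → score 0.
R has the best pairwise record.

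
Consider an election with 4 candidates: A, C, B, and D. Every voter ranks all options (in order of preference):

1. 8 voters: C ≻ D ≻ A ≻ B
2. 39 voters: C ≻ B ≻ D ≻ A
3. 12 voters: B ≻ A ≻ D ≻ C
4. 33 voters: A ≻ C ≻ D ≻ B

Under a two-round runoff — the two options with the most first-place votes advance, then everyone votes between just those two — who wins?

C

Round 1 first-place votes: A 33, C 47, B 12, D 0.
C and A advance.
Runoff: C is preferred to A by 47 voters; A by 45.
C wins the runoff.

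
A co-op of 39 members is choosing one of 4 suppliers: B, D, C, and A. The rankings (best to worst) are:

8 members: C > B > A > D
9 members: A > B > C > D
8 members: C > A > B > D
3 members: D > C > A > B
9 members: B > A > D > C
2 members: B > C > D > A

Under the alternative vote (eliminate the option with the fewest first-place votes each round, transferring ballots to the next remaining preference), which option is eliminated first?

Round 1: B 11, D 3, C 16, A 9. Eliminate D.

D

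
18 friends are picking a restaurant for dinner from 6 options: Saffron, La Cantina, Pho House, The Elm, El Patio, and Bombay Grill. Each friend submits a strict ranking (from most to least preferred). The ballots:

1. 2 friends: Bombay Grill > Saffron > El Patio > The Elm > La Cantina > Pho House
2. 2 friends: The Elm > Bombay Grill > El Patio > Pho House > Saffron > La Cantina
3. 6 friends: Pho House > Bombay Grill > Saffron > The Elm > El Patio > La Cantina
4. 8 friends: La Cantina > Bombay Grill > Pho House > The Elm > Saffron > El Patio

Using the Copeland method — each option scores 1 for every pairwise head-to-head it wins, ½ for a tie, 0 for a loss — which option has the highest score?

Bombay Grill

Saffron: beats La Cantina and El Patio; loses to Pho House, The Elm, and Bombay Grill → score 2.
La Cantina: beats Pho House; loses to Saffron, The Elm, El Patio, and Bombay Grill → score 1.
Pho House: beats Saffron, The Elm, and El Patio; loses to La Cantina and Bombay Grill → score 3.
The Elm: beats Saffron, La Cantina, and El Patio; loses to Pho House and Bombay Grill → score 3.
El Patio: beats La Cantina; loses to Saffron, Pho House, The Elm, and Bombay Grill → score 1.
Bombay Grill: beats Saffron, La Cantina, Pho House, The Elm, and El Patio → score 5.
Bombay Grill has the best pairwise record.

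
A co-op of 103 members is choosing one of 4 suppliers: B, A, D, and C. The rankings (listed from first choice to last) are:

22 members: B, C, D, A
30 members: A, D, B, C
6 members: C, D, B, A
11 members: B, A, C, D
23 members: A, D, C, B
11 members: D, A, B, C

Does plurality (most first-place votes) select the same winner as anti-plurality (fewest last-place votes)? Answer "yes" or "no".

no

Plurality — first-place votes: B 33, A 53, D 11, C 6. Winner: A.
Anti-plurality — last-place votes: B 23, A 28, D 11, C 41. Winner: D.
The two methods disagree.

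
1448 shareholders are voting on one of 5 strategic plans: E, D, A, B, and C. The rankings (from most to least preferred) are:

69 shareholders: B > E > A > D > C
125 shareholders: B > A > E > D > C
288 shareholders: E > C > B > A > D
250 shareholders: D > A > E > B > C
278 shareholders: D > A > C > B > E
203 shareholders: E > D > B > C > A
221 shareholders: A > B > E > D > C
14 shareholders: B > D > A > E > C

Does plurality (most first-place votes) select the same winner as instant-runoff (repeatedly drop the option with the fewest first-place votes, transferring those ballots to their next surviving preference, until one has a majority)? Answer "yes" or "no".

Plurality — first-place votes: E 491, D 528, A 221, B 208, C 0. Winner: D.
Instant-runoff — R1 E 491, D 528, A 221, B 208, C 0 (C out); R2 E 491, D 528, A 221, B 208 (B out); R3 E 560, D 542, A 346 (A out); R4 E 906, D 542 (E winner). Winner: E.
The two methods disagree.

no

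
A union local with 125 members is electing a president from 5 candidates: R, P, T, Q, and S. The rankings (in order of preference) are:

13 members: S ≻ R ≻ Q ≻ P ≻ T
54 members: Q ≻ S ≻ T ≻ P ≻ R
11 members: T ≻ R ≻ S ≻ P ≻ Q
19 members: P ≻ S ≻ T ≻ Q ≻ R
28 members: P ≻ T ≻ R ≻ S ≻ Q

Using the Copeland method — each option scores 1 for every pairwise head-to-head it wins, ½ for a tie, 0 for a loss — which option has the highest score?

S

R: loses to P, T, Q, and S → score 0.
P: beats R; loses to T, Q, and S → score 1.
T: beats R and P; loses to Q and S → score 2.
Q: beats R, P, and T; loses to S → score 3.
S: beats R, P, T, and Q → score 4.
S has the best pairwise record.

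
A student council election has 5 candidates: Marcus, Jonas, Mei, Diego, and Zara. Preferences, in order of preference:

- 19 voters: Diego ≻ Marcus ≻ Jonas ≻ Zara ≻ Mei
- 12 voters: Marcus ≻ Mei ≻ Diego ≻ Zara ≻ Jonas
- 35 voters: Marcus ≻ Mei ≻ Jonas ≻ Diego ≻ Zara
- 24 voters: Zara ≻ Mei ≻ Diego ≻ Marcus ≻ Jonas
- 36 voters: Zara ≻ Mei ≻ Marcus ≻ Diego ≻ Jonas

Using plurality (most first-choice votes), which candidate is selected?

Zara

First-place votes: Marcus 47, Jonas 0, Mei 0, Diego 19, Zara 60.
Zara has the most first-place votes.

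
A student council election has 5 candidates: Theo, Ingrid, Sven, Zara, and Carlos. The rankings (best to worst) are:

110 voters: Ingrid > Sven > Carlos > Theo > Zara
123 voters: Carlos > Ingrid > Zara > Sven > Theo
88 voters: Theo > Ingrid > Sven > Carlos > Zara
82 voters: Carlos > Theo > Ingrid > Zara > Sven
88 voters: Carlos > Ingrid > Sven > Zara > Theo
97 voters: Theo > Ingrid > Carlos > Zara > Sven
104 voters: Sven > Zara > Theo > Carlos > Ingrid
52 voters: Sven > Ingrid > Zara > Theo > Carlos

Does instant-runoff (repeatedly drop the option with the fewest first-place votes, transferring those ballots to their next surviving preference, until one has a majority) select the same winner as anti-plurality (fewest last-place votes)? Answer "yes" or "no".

Instant-runoff — R1 Theo 185, Ingrid 110, Sven 156, Zara 0, Carlos 293 (Zara out); R2 Theo 185, Ingrid 110, Sven 156, Carlos 293 (Ingrid out); R3 Theo 185, Sven 266, Carlos 293 (Theo out); R4 Sven 354, Carlos 390 (Carlos winner). Winner: Carlos.
Anti-plurality — last-place votes: Theo 211, Ingrid 104, Sven 179, Zara 198, Carlos 52. Winner: Carlos.
The two methods agree.

yes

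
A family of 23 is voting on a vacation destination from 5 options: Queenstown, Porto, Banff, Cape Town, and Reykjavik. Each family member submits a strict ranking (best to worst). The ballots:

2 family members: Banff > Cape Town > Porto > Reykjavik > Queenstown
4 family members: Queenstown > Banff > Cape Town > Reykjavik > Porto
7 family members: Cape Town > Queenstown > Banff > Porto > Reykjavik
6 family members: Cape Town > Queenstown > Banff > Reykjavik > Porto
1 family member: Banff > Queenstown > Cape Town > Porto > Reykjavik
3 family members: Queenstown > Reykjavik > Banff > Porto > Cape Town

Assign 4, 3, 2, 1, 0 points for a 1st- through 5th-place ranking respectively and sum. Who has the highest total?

Queenstown: 2·0 + 4·4 + 7·3 + 6·3 + 1·3 + 3·4 = 70
Porto: 2·2 + 4·0 + 7·1 + 6·0 + 1·1 + 3·1 = 15
Banff: 2·4 + 4·3 + 7·2 + 6·2 + 1·4 + 3·2 = 56
Cape Town: 2·3 + 4·2 + 7·4 + 6·4 + 1·2 + 3·0 = 68
Reykjavik: 2·1 + 4·1 + 7·0 + 6·1 + 1·0 + 3·3 = 21
Queenstown has the highest Borda score (70).

Queenstown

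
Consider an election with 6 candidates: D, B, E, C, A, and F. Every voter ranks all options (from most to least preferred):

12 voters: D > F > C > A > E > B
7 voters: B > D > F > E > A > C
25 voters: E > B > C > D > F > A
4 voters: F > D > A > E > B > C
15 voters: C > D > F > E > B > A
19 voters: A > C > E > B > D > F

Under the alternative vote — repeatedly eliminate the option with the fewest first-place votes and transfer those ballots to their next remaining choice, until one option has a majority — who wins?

Round 1: D 12, B 7, E 25, C 15, A 19, F 4. Eliminate F.
Round 2: D 16, B 7, E 25, C 15, A 19. Eliminate B.
Round 3: D 23, E 25, C 15, A 19. Eliminate C.
Round 4: D 38, E 25, A 19. Eliminate A.
Round 5: D 38, E 44. E has a majority.

E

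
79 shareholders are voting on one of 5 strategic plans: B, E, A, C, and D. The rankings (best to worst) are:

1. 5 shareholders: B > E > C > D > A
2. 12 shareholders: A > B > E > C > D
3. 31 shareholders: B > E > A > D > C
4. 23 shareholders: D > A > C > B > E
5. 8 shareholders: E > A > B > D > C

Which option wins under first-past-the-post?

B

First-place votes: B 36, E 8, A 12, C 0, D 23.
B has the most first-place votes.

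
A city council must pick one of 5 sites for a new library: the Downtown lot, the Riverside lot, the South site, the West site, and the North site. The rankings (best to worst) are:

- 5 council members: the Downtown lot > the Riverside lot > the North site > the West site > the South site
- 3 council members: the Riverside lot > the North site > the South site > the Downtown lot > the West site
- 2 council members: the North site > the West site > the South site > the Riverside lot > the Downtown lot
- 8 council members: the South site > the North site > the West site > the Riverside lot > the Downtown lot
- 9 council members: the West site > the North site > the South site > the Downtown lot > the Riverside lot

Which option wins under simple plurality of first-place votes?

the West site

First-place votes: the Downtown lot 5, the Riverside lot 3, the South site 8, the West site 9, the North site 2.
the West site has the most first-place votes.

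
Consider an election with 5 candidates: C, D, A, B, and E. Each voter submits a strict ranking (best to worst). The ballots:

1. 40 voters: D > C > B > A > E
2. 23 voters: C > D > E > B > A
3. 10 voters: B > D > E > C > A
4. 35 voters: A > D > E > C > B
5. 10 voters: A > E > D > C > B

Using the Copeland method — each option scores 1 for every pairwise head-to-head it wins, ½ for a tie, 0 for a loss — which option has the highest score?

C: beats A, B, and E; loses to D → score 3.
D: beats C, A, B, and E → score 4.
A: beats E; loses to C, D, and B → score 1.
B: beats A; loses to C, D, and E → score 1.
E: beats B; loses to C, D, and A → score 1.
D has the best pairwise record.

D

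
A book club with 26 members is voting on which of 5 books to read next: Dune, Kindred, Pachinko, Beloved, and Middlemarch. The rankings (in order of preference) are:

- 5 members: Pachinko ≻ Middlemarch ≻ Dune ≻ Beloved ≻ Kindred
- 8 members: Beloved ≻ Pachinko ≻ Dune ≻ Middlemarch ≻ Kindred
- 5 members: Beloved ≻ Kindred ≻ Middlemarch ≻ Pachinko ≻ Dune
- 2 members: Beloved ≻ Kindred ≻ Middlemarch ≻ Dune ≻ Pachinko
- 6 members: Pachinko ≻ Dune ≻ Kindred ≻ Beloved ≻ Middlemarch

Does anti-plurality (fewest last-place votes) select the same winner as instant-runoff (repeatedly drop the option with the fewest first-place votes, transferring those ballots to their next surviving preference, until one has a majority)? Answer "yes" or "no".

Anti-plurality — last-place votes: Dune 5, Kindred 13, Pachinko 2, Beloved 0, Middlemarch 6. Winner: Beloved.
Instant-runoff — R1 Dune 0, Kindred 0, Pachinko 11, Beloved 15, Middlemarch 0 (Beloved winner). Winner: Beloved.
The two methods agree.

yes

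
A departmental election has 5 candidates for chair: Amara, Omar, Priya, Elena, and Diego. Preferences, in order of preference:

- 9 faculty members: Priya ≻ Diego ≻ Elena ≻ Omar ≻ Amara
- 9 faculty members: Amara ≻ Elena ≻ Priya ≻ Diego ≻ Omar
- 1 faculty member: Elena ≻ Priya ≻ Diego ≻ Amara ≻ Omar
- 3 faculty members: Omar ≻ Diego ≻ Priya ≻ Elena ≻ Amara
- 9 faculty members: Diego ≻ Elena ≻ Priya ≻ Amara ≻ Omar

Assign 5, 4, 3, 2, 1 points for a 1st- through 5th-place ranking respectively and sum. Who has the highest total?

Diego

Amara: 9·1 + 9·5 + 1·2 + 3·1 + 9·2 = 77
Omar: 9·2 + 9·1 + 1·1 + 3·5 + 9·1 = 52
Priya: 9·5 + 9·3 + 1·4 + 3·3 + 9·3 = 112
Elena: 9·3 + 9·4 + 1·5 + 3·2 + 9·4 = 110
Diego: 9·4 + 9·2 + 1·3 + 3·4 + 9·5 = 114
Diego has the highest Borda score (114).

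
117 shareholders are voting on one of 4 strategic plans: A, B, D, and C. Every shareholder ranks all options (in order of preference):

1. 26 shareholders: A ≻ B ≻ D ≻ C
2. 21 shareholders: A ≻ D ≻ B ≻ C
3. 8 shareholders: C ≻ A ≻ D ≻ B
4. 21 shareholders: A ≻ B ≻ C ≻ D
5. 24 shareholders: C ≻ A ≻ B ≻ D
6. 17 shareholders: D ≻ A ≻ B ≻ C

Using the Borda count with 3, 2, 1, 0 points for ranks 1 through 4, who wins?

A: 26·3 + 21·3 + 8·2 + 21·3 + 24·2 + 17·2 = 302
B: 26·2 + 21·1 + 8·0 + 21·2 + 24·1 + 17·1 = 156
D: 26·1 + 21·2 + 8·1 + 21·0 + 24·0 + 17·3 = 127
C: 26·0 + 21·0 + 8·3 + 21·1 + 24·3 + 17·0 = 117
A has the highest Borda score (302).

A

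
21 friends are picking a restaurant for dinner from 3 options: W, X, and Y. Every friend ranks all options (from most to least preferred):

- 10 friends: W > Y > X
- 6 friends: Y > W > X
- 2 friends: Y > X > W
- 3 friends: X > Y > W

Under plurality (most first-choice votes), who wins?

First-place votes: W 10, X 3, Y 8.
W has the most first-place votes.

W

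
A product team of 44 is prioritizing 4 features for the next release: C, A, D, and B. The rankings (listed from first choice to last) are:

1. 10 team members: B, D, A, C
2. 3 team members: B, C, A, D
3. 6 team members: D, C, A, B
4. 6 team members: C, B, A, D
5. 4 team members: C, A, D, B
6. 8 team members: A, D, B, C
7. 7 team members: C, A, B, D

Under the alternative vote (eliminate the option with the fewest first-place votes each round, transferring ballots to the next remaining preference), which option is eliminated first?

D

Round 1: C 17, A 8, D 6, B 13. Eliminate D.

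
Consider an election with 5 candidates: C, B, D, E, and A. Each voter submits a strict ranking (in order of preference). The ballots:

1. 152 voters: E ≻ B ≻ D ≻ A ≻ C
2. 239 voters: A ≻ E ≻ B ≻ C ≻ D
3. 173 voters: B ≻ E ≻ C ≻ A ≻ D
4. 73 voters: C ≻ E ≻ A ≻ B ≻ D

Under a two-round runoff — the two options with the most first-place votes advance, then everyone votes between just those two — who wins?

Round 1 first-place votes: C 73, B 173, D 0, E 152, A 239.
A and B advance.
Runoff: A is preferred to B by 312 voters; B by 325.
B wins the runoff.

B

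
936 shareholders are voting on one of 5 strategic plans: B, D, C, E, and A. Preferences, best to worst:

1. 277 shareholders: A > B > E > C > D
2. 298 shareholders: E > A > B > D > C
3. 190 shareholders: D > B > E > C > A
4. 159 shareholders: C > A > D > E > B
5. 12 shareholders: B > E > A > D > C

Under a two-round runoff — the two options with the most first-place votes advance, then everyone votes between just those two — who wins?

E

Round 1 first-place votes: B 12, D 190, C 159, E 298, A 277.
E and A advance.
Runoff: E is preferred to A by 500 voters; A by 436.
E wins the runoff.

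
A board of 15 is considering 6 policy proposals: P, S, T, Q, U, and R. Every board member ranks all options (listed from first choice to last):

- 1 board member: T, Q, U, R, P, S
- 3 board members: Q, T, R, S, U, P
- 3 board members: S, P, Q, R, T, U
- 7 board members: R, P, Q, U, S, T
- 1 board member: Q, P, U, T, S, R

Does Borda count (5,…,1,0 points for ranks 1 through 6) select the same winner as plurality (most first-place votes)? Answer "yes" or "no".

no

Borda — scores: P 45, S 29, T 22, Q 54, U 23, R 52. Winner: Q.
Plurality — first-place votes: P 0, S 3, T 1, Q 4, U 0, R 7. Winner: R.
The two methods disagree.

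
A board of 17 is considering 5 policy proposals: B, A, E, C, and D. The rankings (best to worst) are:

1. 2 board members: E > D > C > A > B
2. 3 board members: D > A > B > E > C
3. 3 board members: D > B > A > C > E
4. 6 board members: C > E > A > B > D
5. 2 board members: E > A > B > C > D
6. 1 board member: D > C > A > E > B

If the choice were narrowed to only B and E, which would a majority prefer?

Voters preferring B to E: 6; preferring E to B: 11.
E wins the head-to-head.

E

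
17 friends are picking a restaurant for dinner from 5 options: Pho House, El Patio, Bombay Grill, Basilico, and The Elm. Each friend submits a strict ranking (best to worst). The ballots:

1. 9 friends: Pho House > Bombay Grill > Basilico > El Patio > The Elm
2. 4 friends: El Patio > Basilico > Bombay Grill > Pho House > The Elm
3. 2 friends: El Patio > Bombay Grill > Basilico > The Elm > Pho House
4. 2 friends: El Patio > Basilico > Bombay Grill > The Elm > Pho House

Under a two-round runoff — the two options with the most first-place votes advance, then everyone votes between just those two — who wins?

Pho House

Round 1 first-place votes: Pho House 9, El Patio 8, Bombay Grill 0, Basilico 0, The Elm 0.
Pho House and El Patio advance.
Runoff: Pho House is preferred to El Patio by 9 voters; El Patio by 8.
Pho House wins the runoff.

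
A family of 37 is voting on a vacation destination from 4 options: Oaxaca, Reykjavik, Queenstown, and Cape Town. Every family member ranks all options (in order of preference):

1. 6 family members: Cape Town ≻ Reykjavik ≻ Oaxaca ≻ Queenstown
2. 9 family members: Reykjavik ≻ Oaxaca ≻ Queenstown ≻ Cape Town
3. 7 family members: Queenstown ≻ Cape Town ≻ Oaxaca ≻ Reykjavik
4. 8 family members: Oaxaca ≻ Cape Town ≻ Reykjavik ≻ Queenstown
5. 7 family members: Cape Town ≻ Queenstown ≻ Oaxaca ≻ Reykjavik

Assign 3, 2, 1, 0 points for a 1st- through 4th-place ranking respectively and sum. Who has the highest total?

Oaxaca: 6·1 + 9·2 + 7·1 + 8·3 + 7·1 = 62
Reykjavik: 6·2 + 9·3 + 7·0 + 8·1 + 7·0 = 47
Queenstown: 6·0 + 9·1 + 7·3 + 8·0 + 7·2 = 44
Cape Town: 6·3 + 9·0 + 7·2 + 8·2 + 7·3 = 69
Cape Town has the highest Borda score (69).

Cape Town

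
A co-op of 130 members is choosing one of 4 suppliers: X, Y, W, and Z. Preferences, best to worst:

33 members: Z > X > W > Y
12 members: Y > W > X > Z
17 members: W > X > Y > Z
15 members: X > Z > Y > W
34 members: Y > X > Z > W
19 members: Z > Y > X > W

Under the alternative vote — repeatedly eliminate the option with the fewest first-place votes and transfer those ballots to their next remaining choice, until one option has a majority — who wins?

Z

Round 1: X 15, Y 46, W 17, Z 52. Eliminate X.
Round 2: Y 46, W 17, Z 67. Z has a majority.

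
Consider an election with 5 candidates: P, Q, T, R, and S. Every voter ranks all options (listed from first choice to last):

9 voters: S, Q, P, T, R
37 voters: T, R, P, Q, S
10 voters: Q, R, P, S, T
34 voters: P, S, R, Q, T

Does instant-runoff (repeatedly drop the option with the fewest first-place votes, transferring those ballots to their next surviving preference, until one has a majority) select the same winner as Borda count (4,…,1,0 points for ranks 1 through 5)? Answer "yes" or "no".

yes

Instant-runoff — R1 P 34, Q 10, T 37, R 0, S 9 (R out); R2 P 34, Q 10, T 37, S 9 (S out); R3 P 34, Q 19, T 37 (Q out); R4 P 53, T 37 (P winner). Winner: P.
Borda — scores: P 248, Q 138, T 157, R 209, S 148. Winner: P.
The two methods agree.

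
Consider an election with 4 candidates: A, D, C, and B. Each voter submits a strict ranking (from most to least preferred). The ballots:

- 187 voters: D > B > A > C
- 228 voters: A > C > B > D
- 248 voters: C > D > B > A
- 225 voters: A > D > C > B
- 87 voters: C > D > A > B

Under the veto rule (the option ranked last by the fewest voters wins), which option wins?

C

Last-place votes: A 248, D 228, C 187, B 312.
C is ranked last by the fewest voters, so C wins.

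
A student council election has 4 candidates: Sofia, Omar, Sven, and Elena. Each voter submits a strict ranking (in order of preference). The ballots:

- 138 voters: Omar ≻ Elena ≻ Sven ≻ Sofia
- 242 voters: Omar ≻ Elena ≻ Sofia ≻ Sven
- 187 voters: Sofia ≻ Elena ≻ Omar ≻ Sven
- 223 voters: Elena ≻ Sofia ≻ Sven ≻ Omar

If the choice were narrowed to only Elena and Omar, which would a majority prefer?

Elena

Voters preferring Elena to Omar: 410; preferring Omar to Elena: 380.
Elena wins the head-to-head.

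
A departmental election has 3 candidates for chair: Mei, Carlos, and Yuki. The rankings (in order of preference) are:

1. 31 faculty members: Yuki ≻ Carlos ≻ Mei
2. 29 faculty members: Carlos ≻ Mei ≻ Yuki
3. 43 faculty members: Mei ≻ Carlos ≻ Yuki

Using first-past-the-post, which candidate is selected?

Mei

First-place votes: Mei 43, Carlos 29, Yuki 31.
Mei has the most first-place votes.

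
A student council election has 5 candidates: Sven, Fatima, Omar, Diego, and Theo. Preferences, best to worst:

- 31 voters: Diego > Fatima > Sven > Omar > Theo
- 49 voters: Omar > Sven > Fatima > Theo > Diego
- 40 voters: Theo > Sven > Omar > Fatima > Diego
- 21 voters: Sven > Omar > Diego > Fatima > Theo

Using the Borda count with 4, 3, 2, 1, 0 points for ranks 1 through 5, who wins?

Sven: 31·2 + 49·3 + 40·3 + 21·4 = 413
Fatima: 31·3 + 49·2 + 40·1 + 21·1 = 252
Omar: 31·1 + 49·4 + 40·2 + 21·3 = 370
Diego: 31·4 + 49·0 + 40·0 + 21·2 = 166
Theo: 31·0 + 49·1 + 40·4 + 21·0 = 209
Sven has the highest Borda score (413).

Sven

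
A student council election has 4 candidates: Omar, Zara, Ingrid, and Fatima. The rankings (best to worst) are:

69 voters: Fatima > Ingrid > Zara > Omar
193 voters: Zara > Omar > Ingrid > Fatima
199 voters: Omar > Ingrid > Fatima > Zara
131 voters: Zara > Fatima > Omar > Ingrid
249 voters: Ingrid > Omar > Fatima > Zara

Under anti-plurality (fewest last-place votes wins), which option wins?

Omar

Last-place votes: Omar 69, Zara 448, Ingrid 131, Fatima 193.
Omar is ranked last by the fewest voters, so Omar wins.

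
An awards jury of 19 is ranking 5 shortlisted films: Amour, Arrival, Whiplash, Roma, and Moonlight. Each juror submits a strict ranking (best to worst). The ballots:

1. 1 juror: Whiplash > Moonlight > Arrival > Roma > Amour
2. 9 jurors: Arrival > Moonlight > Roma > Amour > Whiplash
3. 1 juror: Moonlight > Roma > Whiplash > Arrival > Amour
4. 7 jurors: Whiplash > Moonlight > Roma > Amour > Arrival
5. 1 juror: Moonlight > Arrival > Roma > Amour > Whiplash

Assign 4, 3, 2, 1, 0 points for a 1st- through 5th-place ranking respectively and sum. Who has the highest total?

Amour: 1·0 + 9·1 + 1·0 + 7·1 + 1·1 = 17
Arrival: 1·2 + 9·4 + 1·1 + 7·0 + 1·3 = 42
Whiplash: 1·4 + 9·0 + 1·2 + 7·4 + 1·0 = 34
Roma: 1·1 + 9·2 + 1·3 + 7·2 + 1·2 = 38
Moonlight: 1·3 + 9·3 + 1·4 + 7·3 + 1·4 = 59
Moonlight has the highest Borda score (59).

Moonlight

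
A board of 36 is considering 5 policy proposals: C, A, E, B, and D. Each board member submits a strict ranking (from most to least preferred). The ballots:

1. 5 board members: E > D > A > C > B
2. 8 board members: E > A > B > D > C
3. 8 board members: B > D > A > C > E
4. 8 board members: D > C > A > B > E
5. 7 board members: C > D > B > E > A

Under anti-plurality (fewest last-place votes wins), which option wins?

Last-place votes: C 8, A 7, E 16, B 5, D 0.
D is ranked last by the fewest voters, so D wins.

D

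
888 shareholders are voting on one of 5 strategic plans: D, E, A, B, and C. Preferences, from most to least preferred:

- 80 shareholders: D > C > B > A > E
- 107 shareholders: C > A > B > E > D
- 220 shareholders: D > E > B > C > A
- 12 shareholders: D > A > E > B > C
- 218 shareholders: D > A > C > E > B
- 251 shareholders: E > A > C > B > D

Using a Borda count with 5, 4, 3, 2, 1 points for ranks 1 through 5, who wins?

D

D: 80·5 + 107·1 + 220·5 + 12·5 + 218·5 + 251·1 = 3008
E: 80·1 + 107·2 + 220·4 + 12·3 + 218·2 + 251·5 = 2901
A: 80·2 + 107·4 + 220·1 + 12·4 + 218·4 + 251·4 = 2732
B: 80·3 + 107·3 + 220·3 + 12·2 + 218·1 + 251·2 = 1965
C: 80·4 + 107·5 + 220·2 + 12·1 + 218·3 + 251·3 = 2714
D has the highest Borda score (3008).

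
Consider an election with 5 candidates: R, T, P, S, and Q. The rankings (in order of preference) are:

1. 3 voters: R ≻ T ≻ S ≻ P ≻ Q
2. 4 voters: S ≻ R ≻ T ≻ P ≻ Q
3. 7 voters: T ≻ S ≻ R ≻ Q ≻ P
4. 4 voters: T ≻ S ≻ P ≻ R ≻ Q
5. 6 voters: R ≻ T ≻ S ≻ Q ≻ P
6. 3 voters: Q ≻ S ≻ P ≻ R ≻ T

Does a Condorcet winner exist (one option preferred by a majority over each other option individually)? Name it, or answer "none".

none

Checking pairwise contests:
S beats R 18–9.
R beats T 16–11.
R beats P 20–7.
T beats S 20–7.
R beats Q 24–3.
Every option loses at least one head-to-head, so there is no Condorcet winner.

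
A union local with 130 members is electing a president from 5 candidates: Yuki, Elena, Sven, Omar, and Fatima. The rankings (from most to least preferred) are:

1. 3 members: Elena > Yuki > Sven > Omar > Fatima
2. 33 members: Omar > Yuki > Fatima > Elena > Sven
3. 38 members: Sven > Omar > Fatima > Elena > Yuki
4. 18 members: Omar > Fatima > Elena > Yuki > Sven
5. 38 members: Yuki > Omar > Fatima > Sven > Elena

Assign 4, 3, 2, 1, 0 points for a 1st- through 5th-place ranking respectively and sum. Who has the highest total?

Omar

Yuki: 3·3 + 33·3 + 38·0 + 18·1 + 38·4 = 278
Elena: 3·4 + 33·1 + 38·1 + 18·2 + 38·0 = 119
Sven: 3·2 + 33·0 + 38·4 + 18·0 + 38·1 = 196
Omar: 3·1 + 33·4 + 38·3 + 18·4 + 38·3 = 435
Fatima: 3·0 + 33·2 + 38·2 + 18·3 + 38·2 = 272
Omar has the highest Borda score (435).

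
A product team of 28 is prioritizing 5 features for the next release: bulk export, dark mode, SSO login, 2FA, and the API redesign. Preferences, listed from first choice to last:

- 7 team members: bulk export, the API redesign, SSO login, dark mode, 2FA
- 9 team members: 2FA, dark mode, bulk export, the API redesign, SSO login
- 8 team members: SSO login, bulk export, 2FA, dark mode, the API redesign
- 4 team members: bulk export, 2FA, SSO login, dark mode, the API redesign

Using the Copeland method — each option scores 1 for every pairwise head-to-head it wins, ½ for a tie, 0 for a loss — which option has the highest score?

bulk export: beats dark mode, SSO login, 2FA, and the API redesign → score 4.
dark mode: beats the API redesign; loses to bulk export, SSO login, and 2FA → score 1.
SSO login: beats dark mode and 2FA; loses to bulk export and the API redesign → score 2.
2FA: beats dark mode and the API redesign; loses to bulk export and SSO login → score 2.
the API redesign: beats SSO login; loses to bulk export, dark mode, and 2FA → score 1.
bulk export has the best pairwise record.

bulk export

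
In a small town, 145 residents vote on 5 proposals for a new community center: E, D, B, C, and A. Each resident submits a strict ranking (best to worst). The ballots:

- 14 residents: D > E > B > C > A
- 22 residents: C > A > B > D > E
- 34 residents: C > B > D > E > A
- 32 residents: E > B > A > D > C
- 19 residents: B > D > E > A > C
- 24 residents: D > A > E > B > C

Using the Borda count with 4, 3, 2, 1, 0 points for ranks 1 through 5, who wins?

E: 14·3 + 22·0 + 34·1 + 32·4 + 19·2 + 24·2 = 290
D: 14·4 + 22·1 + 34·2 + 32·1 + 19·3 + 24·4 = 331
B: 14·2 + 22·2 + 34·3 + 32·3 + 19·4 + 24·1 = 370
C: 14·1 + 22·4 + 34·4 + 32·0 + 19·0 + 24·0 = 238
A: 14·0 + 22·3 + 34·0 + 32·2 + 19·1 + 24·3 = 221
B has the highest Borda score (370).

B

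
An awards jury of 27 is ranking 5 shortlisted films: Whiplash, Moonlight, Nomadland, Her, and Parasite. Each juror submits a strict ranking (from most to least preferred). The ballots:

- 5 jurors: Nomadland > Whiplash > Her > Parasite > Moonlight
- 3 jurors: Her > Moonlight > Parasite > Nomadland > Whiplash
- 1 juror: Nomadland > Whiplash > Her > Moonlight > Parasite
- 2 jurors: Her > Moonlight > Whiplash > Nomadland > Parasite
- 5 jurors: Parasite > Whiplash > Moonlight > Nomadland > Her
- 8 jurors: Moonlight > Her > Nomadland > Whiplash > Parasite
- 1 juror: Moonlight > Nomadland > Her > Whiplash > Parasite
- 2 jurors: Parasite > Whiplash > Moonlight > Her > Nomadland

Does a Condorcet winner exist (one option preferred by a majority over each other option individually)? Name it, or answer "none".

Moonlight

Moonlight vs Whiplash: 14–13 for Moonlight.
Moonlight vs Nomadland: 21–6 for Moonlight.
Moonlight vs Her: 16–11 for Moonlight.
Moonlight vs Parasite: 15–12 for Moonlight.
Moonlight beats every other option head-to-head.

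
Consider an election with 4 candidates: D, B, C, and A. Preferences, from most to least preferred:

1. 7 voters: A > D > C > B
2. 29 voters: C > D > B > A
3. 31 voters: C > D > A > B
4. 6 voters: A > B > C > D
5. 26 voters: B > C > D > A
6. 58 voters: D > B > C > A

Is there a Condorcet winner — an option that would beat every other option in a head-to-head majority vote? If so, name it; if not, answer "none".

none

Checking pairwise contests:
C beats D 92–65.
D beats B 125–32.
B beats C 90–67.
D beats A 144–13.
Every option loses at least one head-to-head, so there is no Condorcet winner.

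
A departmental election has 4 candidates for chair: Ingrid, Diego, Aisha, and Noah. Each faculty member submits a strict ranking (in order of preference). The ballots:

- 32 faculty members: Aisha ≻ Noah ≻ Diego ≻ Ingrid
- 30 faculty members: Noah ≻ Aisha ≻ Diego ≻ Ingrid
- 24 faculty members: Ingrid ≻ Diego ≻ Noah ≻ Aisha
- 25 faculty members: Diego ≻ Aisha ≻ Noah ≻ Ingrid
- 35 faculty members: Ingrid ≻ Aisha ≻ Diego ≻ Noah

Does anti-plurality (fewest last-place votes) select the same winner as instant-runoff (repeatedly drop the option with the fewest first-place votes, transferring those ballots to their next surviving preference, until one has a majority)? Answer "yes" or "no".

no

Anti-plurality — last-place votes: Ingrid 87, Diego 0, Aisha 24, Noah 35. Winner: Diego.
Instant-runoff — R1 Ingrid 59, Diego 25, Aisha 32, Noah 30 (Diego out); R2 Ingrid 59, Aisha 57, Noah 30 (Noah out); R3 Ingrid 59, Aisha 87 (Aisha winner). Winner: Aisha.
The two methods disagree.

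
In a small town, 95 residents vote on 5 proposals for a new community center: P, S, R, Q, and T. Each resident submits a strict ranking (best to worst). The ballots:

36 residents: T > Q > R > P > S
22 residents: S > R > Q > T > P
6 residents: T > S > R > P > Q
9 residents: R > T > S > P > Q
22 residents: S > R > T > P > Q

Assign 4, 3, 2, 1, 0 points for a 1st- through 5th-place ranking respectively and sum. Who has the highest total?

P: 36·1 + 22·0 + 6·1 + 9·1 + 22·1 = 73
S: 36·0 + 22·4 + 6·3 + 9·2 + 22·4 = 212
R: 36·2 + 22·3 + 6·2 + 9·4 + 22·3 = 252
Q: 36·3 + 22·2 + 6·0 + 9·0 + 22·0 = 152
T: 36·4 + 22·1 + 6·4 + 9·3 + 22·2 = 261
T has the highest Borda score (261).

T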